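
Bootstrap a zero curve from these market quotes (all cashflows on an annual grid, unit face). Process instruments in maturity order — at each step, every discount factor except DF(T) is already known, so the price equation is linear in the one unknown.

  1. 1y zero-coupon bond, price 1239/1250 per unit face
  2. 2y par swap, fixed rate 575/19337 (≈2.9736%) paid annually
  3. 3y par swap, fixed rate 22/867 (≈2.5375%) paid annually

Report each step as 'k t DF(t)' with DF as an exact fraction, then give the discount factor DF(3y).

step 1 [1y] zero: DF = P = 1239/1250 ≈ 0.991200
step 2 [2y] swap r/1=575/19337: DF=(1 − 575/19337·(0.991200))/(1+575/19337) = 377/400 ≈ 0.942500
step 3 [3y] swap r/1=22/867: DF=(1 − 22/867·(0.991200+0.942500))/(1+22/867) = 4637/5000 ≈ 0.927400

1 1 1239/1250
2 2 377/400
3 3 4637/5000
DF(3y) = 4637/5000 ≈ 0.927400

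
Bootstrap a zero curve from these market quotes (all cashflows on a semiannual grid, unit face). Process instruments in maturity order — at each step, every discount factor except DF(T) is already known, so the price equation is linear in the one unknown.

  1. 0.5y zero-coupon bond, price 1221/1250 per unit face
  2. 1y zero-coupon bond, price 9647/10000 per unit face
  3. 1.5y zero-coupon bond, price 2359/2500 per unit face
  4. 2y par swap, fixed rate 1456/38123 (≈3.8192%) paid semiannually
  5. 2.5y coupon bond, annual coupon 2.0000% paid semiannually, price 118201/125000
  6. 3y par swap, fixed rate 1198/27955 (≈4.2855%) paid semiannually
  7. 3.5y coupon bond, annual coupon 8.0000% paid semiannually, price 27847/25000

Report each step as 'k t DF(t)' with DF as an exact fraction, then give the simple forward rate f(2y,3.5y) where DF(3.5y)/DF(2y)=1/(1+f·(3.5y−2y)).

1 1/2 1221/1250
2 1 9647/10000
3 3/2 2359/2500
4 2 1159/1250
5 5/2 1797/2000
6 3 4401/5000
7 7/2 107/125
f(2y,3.5y) = ((1159/1250)/(107/125) − 1)/(3/2) = 89/1605 ≈ 5.5452%

step 1 [0.5y] zero: DF = P = 1221/1250 ≈ 0.976800
step 2 [1y] zero: DF = P = 9647/10000 ≈ 0.964700
step 3 [1.5y] zero: DF = P = 2359/2500 ≈ 0.943600
step 4 [2y] swap r/2=728/38123: DF=(1 − 728/38123·(0.976800+0.964700+0.943600))/(1+728/38123) = 1159/1250 ≈ 0.927200
step 5 [2.5y] bond c/2=1/100: DF=(118201/125000 − 1/100·(0.976800+0.964700+0.943600+0.927200))/(1+1/100) = 1797/2000 ≈ 0.898500
step 6 [3y] swap r/2=599/27955: DF=(1 − 599/27955·(0.976800+0.964700+0.943600+0.927200+0.898500))/(1+599/27955) = 4401/5000 ≈ 0.880200
step 7 [3.5y] bond c/2=1/25: DF=(27847/25000 − 1/25·(0.976800+0.964700+0.943600+0.927200+0.898500+0.880200))/(1+1/25) = 107/125 ≈ 0.856000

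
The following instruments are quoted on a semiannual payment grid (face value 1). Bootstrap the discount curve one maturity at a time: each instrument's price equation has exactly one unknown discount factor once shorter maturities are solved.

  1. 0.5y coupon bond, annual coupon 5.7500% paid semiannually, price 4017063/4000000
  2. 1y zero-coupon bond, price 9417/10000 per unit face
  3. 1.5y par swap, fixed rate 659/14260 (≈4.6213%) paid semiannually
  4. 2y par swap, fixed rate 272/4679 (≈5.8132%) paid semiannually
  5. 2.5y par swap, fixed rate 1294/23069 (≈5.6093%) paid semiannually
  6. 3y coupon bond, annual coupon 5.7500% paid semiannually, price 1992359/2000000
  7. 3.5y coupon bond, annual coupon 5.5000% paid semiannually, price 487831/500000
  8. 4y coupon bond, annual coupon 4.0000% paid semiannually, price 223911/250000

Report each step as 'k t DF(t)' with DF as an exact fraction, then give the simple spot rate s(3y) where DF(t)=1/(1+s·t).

1 1/2 4881/5000
2 1 9417/10000
3 3/2 9341/10000
4 2 557/625
5 5/2 4353/5000
6 3 4197/5000
7 7/2 2009/2500
8 4 3777/5000
s(3y) = (1/(4197/5000) − 1)/(3) = 803/12591 ≈ 6.3776%

step 1 [0.5y] bond c/2=23/800: DF=(4017063/4000000 − 23/800·(0))/(1+23/800) = 4881/5000 ≈ 0.976200
step 2 [1y] zero: DF = P = 9417/10000 ≈ 0.941700
step 3 [1.5y] swap r/2=659/28520: DF=(1 − 659/28520·(0.976200+0.941700))/(1+659/28520) = 9341/10000 ≈ 0.934100
step 4 [2y] swap r/2=136/4679: DF=(1 − 136/4679·(0.976200+0.941700+0.934100))/(1+136/4679) = 557/625 ≈ 0.891200
step 5 [2.5y] swap r/2=647/23069: DF=(1 − 647/23069·(0.976200+0.941700+0.934100+0.891200))/(1+647/23069) = 4353/5000 ≈ 0.870600
step 6 [3y] bond c/2=23/800: DF=(1992359/2000000 − 23/800·(0.976200+0.941700+0.934100+0.891200+0.870600))/(1+23/800) = 4197/5000 ≈ 0.839400
step 7 [3.5y] bond c/2=11/400: DF=(487831/500000 − 11/400·(0.976200+0.941700+0.934100+0.891200+0.870600+0.839400))/(1+11/400) = 2009/2500 ≈ 0.803600
step 8 [4y] bond c/2=1/50: DF=(223911/250000 − 1/50·(0.976200+0.941700+0.934100+0.891200+0.870600+0.839400+0.803600))/(1+1/50) = 3777/5000 ≈ 0.755400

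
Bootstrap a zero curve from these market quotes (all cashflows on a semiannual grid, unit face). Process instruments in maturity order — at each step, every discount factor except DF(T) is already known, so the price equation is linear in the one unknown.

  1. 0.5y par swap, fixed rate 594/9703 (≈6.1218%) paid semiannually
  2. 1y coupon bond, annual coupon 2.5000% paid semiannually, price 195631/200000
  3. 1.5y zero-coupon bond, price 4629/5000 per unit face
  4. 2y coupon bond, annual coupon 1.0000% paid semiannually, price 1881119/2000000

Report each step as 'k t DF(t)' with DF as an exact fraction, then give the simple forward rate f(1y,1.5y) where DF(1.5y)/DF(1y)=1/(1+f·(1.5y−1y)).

step 1 [0.5y] swap r/2=297/9703: DF=(1 − 297/9703·(0))/(1+297/9703) = 9703/10000 ≈ 0.970300
step 2 [1y] bond c/2=1/80: DF=(195631/200000 − 1/80·(0.970300))/(1+1/80) = 9541/10000 ≈ 0.954100
step 3 [1.5y] zero: DF = P = 4629/5000 ≈ 0.925800
step 4 [2y] bond c/2=1/200: DF=(1881119/2000000 − 1/200·(0.970300+0.954100+0.925800))/(1+1/200) = 9217/10000 ≈ 0.921700

1 1/2 9703/10000
2 1 9541/10000
3 3/2 4629/5000
4 2 9217/10000
f(1y,1.5y) = ((9541/10000)/(4629/5000) − 1)/(1/2) = 283/4629 ≈ 6.1136%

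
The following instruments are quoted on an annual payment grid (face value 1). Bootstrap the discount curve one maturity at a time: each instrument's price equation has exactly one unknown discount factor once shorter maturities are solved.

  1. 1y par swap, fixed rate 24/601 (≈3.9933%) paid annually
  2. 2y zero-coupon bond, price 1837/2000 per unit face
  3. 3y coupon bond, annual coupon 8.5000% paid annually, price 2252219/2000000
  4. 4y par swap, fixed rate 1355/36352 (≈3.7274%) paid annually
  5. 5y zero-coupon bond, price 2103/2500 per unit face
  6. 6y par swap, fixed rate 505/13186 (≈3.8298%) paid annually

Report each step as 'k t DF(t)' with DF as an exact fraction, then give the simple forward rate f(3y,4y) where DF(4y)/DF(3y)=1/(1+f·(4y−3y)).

1 1 601/625
2 2 1837/2000
3 3 4453/5000
4 4 1729/2000
5 5 2103/2500
6 6 399/500
f(3y,4y) = ((4453/5000)/(1729/2000) − 1)/(1) = 261/8645 ≈ 3.0191%

step 1 [1y] swap r/1=24/601: DF=(1 − 24/601·(0))/(1+24/601) = 601/625 ≈ 0.961600
step 2 [2y] zero: DF = P = 1837/2000 ≈ 0.918500
step 3 [3y] bond c/1=17/200: DF=(2252219/2000000 − 17/200·(0.961600+0.918500))/(1+17/200) = 4453/5000 ≈ 0.890600
step 4 [4y] swap r/1=1355/36352: DF=(1 − 1355/36352·(0.961600+0.918500+0.890600))/(1+1355/36352) = 1729/2000 ≈ 0.864500
step 5 [5y] zero: DF = P = 2103/2500 ≈ 0.841200
step 6 [6y] swap r/1=505/13186: DF=(1 − 505/13186·(0.961600+0.918500+0.890600+0.864500+0.841200))/(1+505/13186) = 399/500 ≈ 0.798000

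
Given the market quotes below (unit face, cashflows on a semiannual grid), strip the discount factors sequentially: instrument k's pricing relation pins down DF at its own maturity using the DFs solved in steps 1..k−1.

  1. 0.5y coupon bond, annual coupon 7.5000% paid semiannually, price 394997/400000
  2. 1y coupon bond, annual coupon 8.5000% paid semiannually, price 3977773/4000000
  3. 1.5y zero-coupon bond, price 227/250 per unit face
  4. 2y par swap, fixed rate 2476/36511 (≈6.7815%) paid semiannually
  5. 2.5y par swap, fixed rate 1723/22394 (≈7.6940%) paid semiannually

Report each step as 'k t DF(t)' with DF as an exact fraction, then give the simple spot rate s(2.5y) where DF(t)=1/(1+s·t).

step 1 [0.5y] bond c/2=3/80: DF=(394997/400000 − 3/80·(0))/(1+3/80) = 4759/5000 ≈ 0.951800
step 2 [1y] bond c/2=17/400: DF=(3977773/4000000 − 17/400·(0.951800))/(1+17/400) = 9151/10000 ≈ 0.915100
step 3 [1.5y] zero: DF = P = 227/250 ≈ 0.908000
step 4 [2y] swap r/2=1238/36511: DF=(1 − 1238/36511·(0.951800+0.915100+0.908000))/(1+1238/36511) = 4381/5000 ≈ 0.876200
step 5 [2.5y] swap r/2=1723/44788: DF=(1 − 1723/44788·(0.951800+0.915100+0.908000+0.876200))/(1+1723/44788) = 8277/10000 ≈ 0.827700

1 1/2 4759/5000
2 1 9151/10000
3 3/2 227/250
4 2 4381/5000
5 5/2 8277/10000
s(2.5y) = (1/(8277/10000) − 1)/(5/2) = 3446/41385 ≈ 8.3267%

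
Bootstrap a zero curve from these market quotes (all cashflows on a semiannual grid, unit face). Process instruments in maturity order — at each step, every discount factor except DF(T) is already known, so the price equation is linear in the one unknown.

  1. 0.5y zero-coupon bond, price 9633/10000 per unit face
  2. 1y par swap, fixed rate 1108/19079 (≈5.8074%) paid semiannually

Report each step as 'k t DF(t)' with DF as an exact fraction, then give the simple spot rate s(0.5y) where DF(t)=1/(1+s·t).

1 1/2 9633/10000
2 1 4723/5000
s(0.5y) = (1/(9633/10000) − 1)/(1/2) = 734/9633 ≈ 7.6196%

step 1 [0.5y] zero: DF = P = 9633/10000 ≈ 0.963300
step 2 [1y] swap r/2=554/19079: DF=(1 − 554/19079·(0.963300))/(1+554/19079) = 4723/5000 ≈ 0.944600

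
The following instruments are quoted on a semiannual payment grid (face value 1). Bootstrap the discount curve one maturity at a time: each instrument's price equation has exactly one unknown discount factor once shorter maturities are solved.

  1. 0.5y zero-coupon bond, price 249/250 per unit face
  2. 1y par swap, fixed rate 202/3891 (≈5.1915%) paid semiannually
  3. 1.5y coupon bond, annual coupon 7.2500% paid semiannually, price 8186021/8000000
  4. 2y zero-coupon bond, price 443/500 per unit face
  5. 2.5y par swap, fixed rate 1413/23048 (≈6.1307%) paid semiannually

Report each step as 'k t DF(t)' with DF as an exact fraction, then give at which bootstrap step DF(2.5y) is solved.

1 1/2 249/250
2 1 1899/2000
3 3/2 4597/5000
4 2 443/500
5 5/2 8587/10000
DF(2.5y) is solved at step 5

step 1 [0.5y] zero: DF = P = 249/250 ≈ 0.996000
step 2 [1y] swap r/2=101/3891: DF=(1 − 101/3891·(0.996000))/(1+101/3891) = 1899/2000 ≈ 0.949500
step 3 [1.5y] bond c/2=29/800: DF=(8186021/8000000 − 29/800·(0.996000+0.949500))/(1+29/800) = 4597/5000 ≈ 0.919400
step 4 [2y] zero: DF = P = 443/500 ≈ 0.886000
step 5 [2.5y] swap r/2=1413/46096: DF=(1 − 1413/46096·(0.996000+0.949500+0.919400+0.886000))/(1+1413/46096) = 8587/10000 ≈ 0.858700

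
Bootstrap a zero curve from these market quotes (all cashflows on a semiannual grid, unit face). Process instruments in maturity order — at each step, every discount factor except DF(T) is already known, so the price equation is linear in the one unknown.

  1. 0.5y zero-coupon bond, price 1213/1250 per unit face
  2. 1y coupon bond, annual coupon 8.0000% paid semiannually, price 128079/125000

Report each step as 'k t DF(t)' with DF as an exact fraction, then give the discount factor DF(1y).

1 1/2 1213/1250
2 1 9479/10000
DF(1y) = 9479/10000 ≈ 0.947900

step 1 [0.5y] zero: DF = P = 1213/1250 ≈ 0.970400
step 2 [1y] bond c/2=1/25: DF=(128079/125000 − 1/25·(0.970400))/(1+1/25) = 9479/10000 ≈ 0.947900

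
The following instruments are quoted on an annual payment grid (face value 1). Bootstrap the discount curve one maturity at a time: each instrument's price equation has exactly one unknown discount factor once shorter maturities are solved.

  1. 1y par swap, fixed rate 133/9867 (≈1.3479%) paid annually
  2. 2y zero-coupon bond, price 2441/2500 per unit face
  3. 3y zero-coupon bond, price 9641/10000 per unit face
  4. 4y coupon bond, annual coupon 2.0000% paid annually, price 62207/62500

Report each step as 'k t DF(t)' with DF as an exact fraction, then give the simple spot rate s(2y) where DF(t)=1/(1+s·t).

1 1 9867/10000
2 2 2441/2500
3 3 9641/10000
4 4 574/625
s(2y) = (1/(2441/2500) − 1)/(2) = 59/4882 ≈ 1.2085%

step 1 [1y] swap r/1=133/9867: DF=(1 − 133/9867·(0))/(1+133/9867) = 9867/10000 ≈ 0.986700
step 2 [2y] zero: DF = P = 2441/2500 ≈ 0.976400
step 3 [3y] zero: DF = P = 9641/10000 ≈ 0.964100
step 4 [4y] bond c/1=1/50: DF=(62207/62500 − 1/50·(0.986700+0.976400+0.964100))/(1+1/50) = 574/625 ≈ 0.918400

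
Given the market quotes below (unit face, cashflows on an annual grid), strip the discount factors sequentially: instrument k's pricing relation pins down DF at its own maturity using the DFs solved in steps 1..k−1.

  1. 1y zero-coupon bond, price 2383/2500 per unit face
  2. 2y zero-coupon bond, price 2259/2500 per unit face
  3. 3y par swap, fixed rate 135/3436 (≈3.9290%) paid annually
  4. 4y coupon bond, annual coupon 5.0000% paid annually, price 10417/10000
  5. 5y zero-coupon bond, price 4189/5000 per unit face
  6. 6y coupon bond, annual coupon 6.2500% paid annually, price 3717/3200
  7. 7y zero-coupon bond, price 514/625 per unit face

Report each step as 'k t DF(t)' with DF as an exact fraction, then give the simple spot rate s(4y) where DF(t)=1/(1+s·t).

step 1 [1y] zero: DF = P = 2383/2500 ≈ 0.953200
step 2 [2y] zero: DF = P = 2259/2500 ≈ 0.903600
step 3 [3y] swap r/1=135/3436: DF=(1 − 135/3436·(0.953200+0.903600))/(1+135/3436) = 223/250 ≈ 0.892000
step 4 [4y] bond c/1=1/20: DF=(10417/10000 − 1/20·(0.953200+0.903600+0.892000))/(1+1/20) = 2153/2500 ≈ 0.861200
step 5 [5y] zero: DF = P = 4189/5000 ≈ 0.837800
step 6 [6y] bond c/1=1/16: DF=(3717/3200 − 1/16·(0.953200+0.903600+0.892000+0.861200+0.837800))/(1+1/16) = 2079/2500 ≈ 0.831600
step 7 [7y] zero: DF = P = 514/625 ≈ 0.822400

1 1 2383/2500
2 2 2259/2500
3 3 223/250
4 4 2153/2500
5 5 4189/5000
6 6 2079/2500
7 7 514/625
s(4y) = (1/(2153/2500) − 1)/(4) = 347/8612 ≈ 4.0293%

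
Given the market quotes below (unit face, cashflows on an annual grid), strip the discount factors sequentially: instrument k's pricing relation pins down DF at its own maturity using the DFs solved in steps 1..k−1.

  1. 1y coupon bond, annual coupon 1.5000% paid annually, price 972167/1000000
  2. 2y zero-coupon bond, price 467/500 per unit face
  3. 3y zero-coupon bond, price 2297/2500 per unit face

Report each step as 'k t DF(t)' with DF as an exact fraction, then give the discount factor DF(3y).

step 1 [1y] bond c/1=3/200: DF=(972167/1000000 − 3/200·(0))/(1+3/200) = 4789/5000 ≈ 0.957800
step 2 [2y] zero: DF = P = 467/500 ≈ 0.934000
step 3 [3y] zero: DF = P = 2297/2500 ≈ 0.918800

1 1 4789/5000
2 2 467/500
3 3 2297/2500
DF(3y) = 2297/2500 ≈ 0.918800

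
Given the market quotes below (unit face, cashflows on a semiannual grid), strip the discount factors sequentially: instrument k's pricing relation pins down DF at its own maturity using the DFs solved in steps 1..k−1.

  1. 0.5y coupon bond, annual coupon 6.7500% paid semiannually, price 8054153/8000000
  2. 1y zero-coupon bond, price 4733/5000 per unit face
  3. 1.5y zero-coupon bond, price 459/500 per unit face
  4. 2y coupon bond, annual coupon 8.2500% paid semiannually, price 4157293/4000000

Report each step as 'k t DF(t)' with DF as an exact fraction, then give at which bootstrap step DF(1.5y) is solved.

step 1 [0.5y] bond c/2=27/800: DF=(8054153/8000000 − 27/800·(0))/(1+27/800) = 9739/10000 ≈ 0.973900
step 2 [1y] zero: DF = P = 4733/5000 ≈ 0.946600
step 3 [1.5y] zero: DF = P = 459/500 ≈ 0.918000
step 4 [2y] bond c/2=33/800: DF=(4157293/4000000 − 33/800·(0.973900+0.946600+0.918000))/(1+33/800) = 8857/10000 ≈ 0.885700

1 1/2 9739/10000
2 1 4733/5000
3 3/2 459/500
4 2 8857/10000
DF(1.5y) is solved at step 3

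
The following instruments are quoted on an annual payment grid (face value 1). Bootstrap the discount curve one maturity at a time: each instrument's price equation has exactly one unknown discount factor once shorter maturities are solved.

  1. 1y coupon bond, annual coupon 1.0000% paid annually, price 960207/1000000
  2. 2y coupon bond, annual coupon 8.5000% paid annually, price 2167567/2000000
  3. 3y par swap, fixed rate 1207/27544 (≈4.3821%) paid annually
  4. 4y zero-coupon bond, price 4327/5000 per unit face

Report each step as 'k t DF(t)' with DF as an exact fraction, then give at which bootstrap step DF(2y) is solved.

step 1 [1y] bond c/1=1/100: DF=(960207/1000000 − 1/100·(0))/(1+1/100) = 9507/10000 ≈ 0.950700
step 2 [2y] bond c/1=17/200: DF=(2167567/2000000 − 17/200·(0.950700))/(1+17/200) = 2311/2500 ≈ 0.924400
step 3 [3y] swap r/1=1207/27544: DF=(1 − 1207/27544·(0.950700+0.924400))/(1+1207/27544) = 8793/10000 ≈ 0.879300
step 4 [4y] zero: DF = P = 4327/5000 ≈ 0.865400

1 1 9507/10000
2 2 2311/2500
3 3 8793/10000
4 4 4327/5000
DF(2y) is solved at step 2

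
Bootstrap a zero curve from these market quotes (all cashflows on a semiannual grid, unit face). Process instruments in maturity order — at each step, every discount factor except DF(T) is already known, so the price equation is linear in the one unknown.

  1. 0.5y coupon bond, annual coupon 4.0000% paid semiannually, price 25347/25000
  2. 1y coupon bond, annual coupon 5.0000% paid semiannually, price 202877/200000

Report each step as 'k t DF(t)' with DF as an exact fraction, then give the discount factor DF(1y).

1 1/2 497/500
2 1 4827/5000
DF(1y) = 4827/5000 ≈ 0.965400

step 1 [0.5y] bond c/2=1/50: DF=(25347/25000 − 1/50·(0))/(1+1/50) = 497/500 ≈ 0.994000
step 2 [1y] bond c/2=1/40: DF=(202877/200000 − 1/40·(0.994000))/(1+1/40) = 4827/5000 ≈ 0.965400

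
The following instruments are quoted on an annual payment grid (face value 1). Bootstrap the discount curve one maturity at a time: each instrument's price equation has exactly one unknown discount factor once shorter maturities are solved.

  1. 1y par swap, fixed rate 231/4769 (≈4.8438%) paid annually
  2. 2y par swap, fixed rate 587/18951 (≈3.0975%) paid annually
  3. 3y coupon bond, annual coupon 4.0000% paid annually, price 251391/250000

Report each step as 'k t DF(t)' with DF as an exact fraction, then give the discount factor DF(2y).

1 1 4769/5000
2 2 9413/10000
3 3 447/500
DF(2y) = 9413/10000 ≈ 0.941300

step 1 [1y] swap r/1=231/4769: DF=(1 − 231/4769·(0))/(1+231/4769) = 4769/5000 ≈ 0.953800
step 2 [2y] swap r/1=587/18951: DF=(1 − 587/18951·(0.953800))/(1+587/18951) = 9413/10000 ≈ 0.941300
step 3 [3y] bond c/1=1/25: DF=(251391/250000 − 1/25·(0.953800+0.941300))/(1+1/25) = 447/500 ≈ 0.894000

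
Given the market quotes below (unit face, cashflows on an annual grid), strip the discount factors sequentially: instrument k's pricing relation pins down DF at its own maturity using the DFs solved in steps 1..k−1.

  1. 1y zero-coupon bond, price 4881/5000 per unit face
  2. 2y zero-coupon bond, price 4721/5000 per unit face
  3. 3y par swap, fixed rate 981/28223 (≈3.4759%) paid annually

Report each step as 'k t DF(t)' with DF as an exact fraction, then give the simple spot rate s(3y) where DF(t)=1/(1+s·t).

1 1 4881/5000
2 2 4721/5000
3 3 9019/10000
s(3y) = (1/(9019/10000) − 1)/(3) = 327/9019 ≈ 3.6257%

step 1 [1y] zero: DF = P = 4881/5000 ≈ 0.976200
step 2 [2y] zero: DF = P = 4721/5000 ≈ 0.944200
step 3 [3y] swap r/1=981/28223: DF=(1 − 981/28223·(0.976200+0.944200))/(1+981/28223) = 9019/10000 ≈ 0.901900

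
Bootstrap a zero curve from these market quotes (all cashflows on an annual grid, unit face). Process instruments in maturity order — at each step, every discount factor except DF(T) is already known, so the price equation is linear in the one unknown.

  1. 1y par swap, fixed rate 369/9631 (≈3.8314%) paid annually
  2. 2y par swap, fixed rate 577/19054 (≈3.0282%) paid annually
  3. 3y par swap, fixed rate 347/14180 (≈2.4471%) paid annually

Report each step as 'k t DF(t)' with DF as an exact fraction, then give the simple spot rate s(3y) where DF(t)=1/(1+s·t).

step 1 [1y] swap r/1=369/9631: DF=(1 − 369/9631·(0))/(1+369/9631) = 9631/10000 ≈ 0.963100
step 2 [2y] swap r/1=577/19054: DF=(1 − 577/19054·(0.963100))/(1+577/19054) = 9423/10000 ≈ 0.942300
step 3 [3y] swap r/1=347/14180: DF=(1 − 347/14180·(0.963100+0.942300))/(1+347/14180) = 4653/5000 ≈ 0.930600

1 1 9631/10000
2 2 9423/10000
3 3 4653/5000
s(3y) = (1/(4653/5000) − 1)/(3) = 347/13959 ≈ 2.4859%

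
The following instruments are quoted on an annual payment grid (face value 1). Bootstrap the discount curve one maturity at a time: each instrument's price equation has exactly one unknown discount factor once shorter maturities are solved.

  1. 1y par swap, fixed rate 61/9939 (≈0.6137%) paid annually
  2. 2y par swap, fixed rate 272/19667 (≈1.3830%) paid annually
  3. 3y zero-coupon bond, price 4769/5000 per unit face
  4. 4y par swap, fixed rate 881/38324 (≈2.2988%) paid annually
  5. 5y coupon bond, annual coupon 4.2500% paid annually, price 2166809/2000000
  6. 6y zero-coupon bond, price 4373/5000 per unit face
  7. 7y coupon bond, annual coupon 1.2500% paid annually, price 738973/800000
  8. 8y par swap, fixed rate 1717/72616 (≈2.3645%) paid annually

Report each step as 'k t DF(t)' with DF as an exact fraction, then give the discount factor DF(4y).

step 1 [1y] swap r/1=61/9939: DF=(1 − 61/9939·(0))/(1+61/9939) = 9939/10000 ≈ 0.993900
step 2 [2y] swap r/1=272/19667: DF=(1 − 272/19667·(0.993900))/(1+272/19667) = 608/625 ≈ 0.972800
step 3 [3y] zero: DF = P = 4769/5000 ≈ 0.953800
step 4 [4y] swap r/1=881/38324: DF=(1 − 881/38324·(0.993900+0.972800+0.953800))/(1+881/38324) = 9119/10000 ≈ 0.911900
step 5 [5y] bond c/1=17/400: DF=(2166809/2000000 − 17/400·(0.993900+0.972800+0.953800+0.911900))/(1+17/400) = 883/1000 ≈ 0.883000
step 6 [6y] zero: DF = P = 4373/5000 ≈ 0.874600
step 7 [7y] bond c/1=1/80: DF=(738973/800000 − 1/80·(0.993900+0.972800+0.953800+0.911900+0.883000+0.874600))/(1+1/80) = 8433/10000 ≈ 0.843300
step 8 [8y] swap r/1=1717/72616: DF=(1 − 1717/72616·(0.993900+0.972800+0.953800+0.911900+0.883000+0.874600+0.843300))/(1+1717/72616) = 8283/10000 ≈ 0.828300

1 1 9939/10000
2 2 608/625
3 3 4769/5000
4 4 9119/10000
5 5 883/1000
6 6 4373/5000
7 7 8433/10000
8 8 8283/10000
DF(4y) = 9119/10000 ≈ 0.911900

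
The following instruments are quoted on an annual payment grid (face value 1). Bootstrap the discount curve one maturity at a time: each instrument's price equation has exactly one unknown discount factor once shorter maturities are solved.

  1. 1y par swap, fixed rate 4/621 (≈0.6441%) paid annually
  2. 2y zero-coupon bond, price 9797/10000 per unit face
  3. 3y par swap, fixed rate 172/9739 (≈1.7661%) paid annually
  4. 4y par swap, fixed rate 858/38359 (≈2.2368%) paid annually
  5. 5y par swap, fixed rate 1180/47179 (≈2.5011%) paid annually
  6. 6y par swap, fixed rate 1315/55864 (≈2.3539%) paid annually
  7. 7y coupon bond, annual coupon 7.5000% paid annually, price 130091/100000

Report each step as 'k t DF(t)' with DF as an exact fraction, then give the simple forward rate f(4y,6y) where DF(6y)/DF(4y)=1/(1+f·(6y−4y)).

step 1 [1y] swap r/1=4/621: DF=(1 − 4/621·(0))/(1+4/621) = 621/625 ≈ 0.993600
step 2 [2y] zero: DF = P = 9797/10000 ≈ 0.979700
step 3 [3y] swap r/1=172/9739: DF=(1 − 172/9739·(0.993600+0.979700))/(1+172/9739) = 2371/2500 ≈ 0.948400
step 4 [4y] swap r/1=858/38359: DF=(1 − 858/38359·(0.993600+0.979700+0.948400))/(1+858/38359) = 4571/5000 ≈ 0.914200
step 5 [5y] swap r/1=1180/47179: DF=(1 − 1180/47179·(0.993600+0.979700+0.948400+0.914200))/(1+1180/47179) = 441/500 ≈ 0.882000
step 6 [6y] swap r/1=1315/55864: DF=(1 − 1315/55864·(0.993600+0.979700+0.948400+0.914200+0.882000))/(1+1315/55864) = 1737/2000 ≈ 0.868500
step 7 [7y] bond c/1=3/40: DF=(130091/100000 − 3/40·(0.993600+0.979700+0.948400+0.914200+0.882000+0.868500))/(1+3/40) = 2051/2500 ≈ 0.820400

1 1 621/625
2 2 9797/10000
3 3 2371/2500
4 4 4571/5000
5 5 441/500
6 6 1737/2000
7 7 2051/2500
f(4y,6y) = ((4571/5000)/(1737/2000) − 1)/(2) = 457/17370 ≈ 2.6310%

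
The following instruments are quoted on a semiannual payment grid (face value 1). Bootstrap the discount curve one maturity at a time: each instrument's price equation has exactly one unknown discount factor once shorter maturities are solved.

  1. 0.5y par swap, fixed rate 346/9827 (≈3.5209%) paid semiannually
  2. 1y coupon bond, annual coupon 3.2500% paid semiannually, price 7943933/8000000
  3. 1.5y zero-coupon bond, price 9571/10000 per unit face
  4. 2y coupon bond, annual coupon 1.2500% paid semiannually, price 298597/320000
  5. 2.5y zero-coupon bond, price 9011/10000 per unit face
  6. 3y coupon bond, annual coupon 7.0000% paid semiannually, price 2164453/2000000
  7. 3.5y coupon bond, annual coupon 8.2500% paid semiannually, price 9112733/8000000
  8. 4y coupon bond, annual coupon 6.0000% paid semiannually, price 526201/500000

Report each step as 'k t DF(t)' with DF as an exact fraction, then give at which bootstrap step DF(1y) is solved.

1 1/2 9827/10000
2 1 4807/5000
3 3/2 9571/10000
4 2 9093/10000
5 5/2 9011/10000
6 3 8863/10000
7 7/2 4361/5000
8 4 8333/10000
DF(1y) is solved at step 2

step 1 [0.5y] swap r/2=173/9827: DF=(1 − 173/9827·(0))/(1+173/9827) = 9827/10000 ≈ 0.982700
step 2 [1y] bond c/2=13/800: DF=(7943933/8000000 − 13/800·(0.982700))/(1+13/800) = 4807/5000 ≈ 0.961400
step 3 [1.5y] zero: DF = P = 9571/10000 ≈ 0.957100
step 4 [2y] bond c/2=1/160: DF=(298597/320000 − 1/160·(0.982700+0.961400+0.957100))/(1+1/160) = 9093/10000 ≈ 0.909300
step 5 [2.5y] zero: DF = P = 9011/10000 ≈ 0.901100
step 6 [3y] bond c/2=7/200: DF=(2164453/2000000 − 7/200·(0.982700+0.961400+0.957100+0.909300+0.901100))/(1+7/200) = 8863/10000 ≈ 0.886300
step 7 [3.5y] bond c/2=33/800: DF=(9112733/8000000 − 33/800·(0.982700+0.961400+0.957100+0.909300+0.901100+0.886300))/(1+33/800) = 4361/5000 ≈ 0.872200
step 8 [4y] bond c/2=3/100: DF=(526201/500000 − 3/100·(0.982700+0.961400+0.957100+0.909300+0.901100+0.886300+0.872200))/(1+3/100) = 8333/10000 ≈ 0.833300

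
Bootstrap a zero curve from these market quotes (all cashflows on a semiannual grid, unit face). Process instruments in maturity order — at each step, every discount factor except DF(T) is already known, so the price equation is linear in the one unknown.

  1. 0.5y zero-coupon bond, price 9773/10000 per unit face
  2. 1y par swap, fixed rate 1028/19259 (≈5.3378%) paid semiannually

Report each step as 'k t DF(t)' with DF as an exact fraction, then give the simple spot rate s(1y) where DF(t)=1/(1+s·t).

step 1 [0.5y] zero: DF = P = 9773/10000 ≈ 0.977300
step 2 [1y] swap r/2=514/19259: DF=(1 − 514/19259·(0.977300))/(1+514/19259) = 4743/5000 ≈ 0.948600

1 1/2 9773/10000
2 1 4743/5000
s(1y) = (1/(4743/5000) − 1)/(1) = 257/4743 ≈ 5.4185%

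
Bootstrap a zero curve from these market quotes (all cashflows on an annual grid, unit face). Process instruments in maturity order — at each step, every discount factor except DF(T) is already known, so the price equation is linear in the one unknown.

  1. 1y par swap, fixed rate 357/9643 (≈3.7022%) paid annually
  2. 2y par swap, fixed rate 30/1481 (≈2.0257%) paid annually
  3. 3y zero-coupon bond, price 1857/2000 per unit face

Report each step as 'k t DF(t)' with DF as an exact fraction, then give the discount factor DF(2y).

1 1 9643/10000
2 2 961/1000
3 3 1857/2000
DF(2y) = 961/1000 ≈ 0.961000

step 1 [1y] swap r/1=357/9643: DF=(1 − 357/9643·(0))/(1+357/9643) = 9643/10000 ≈ 0.964300
step 2 [2y] swap r/1=30/1481: DF=(1 − 30/1481·(0.964300))/(1+30/1481) = 961/1000 ≈ 0.961000
step 3 [3y] zero: DF = P = 1857/2000 ≈ 0.928500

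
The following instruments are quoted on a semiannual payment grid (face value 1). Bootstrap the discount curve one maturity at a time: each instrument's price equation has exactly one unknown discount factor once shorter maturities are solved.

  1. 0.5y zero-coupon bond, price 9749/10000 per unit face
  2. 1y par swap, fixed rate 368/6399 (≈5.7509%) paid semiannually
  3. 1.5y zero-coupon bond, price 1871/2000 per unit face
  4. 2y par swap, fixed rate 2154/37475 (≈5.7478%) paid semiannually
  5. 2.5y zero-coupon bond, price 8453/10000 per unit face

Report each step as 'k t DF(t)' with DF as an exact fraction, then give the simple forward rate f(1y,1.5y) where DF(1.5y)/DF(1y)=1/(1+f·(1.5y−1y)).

step 1 [0.5y] zero: DF = P = 9749/10000 ≈ 0.974900
step 2 [1y] swap r/2=184/6399: DF=(1 − 184/6399·(0.974900))/(1+184/6399) = 1181/1250 ≈ 0.944800
step 3 [1.5y] zero: DF = P = 1871/2000 ≈ 0.935500
step 4 [2y] swap r/2=1077/37475: DF=(1 − 1077/37475·(0.974900+0.944800+0.935500))/(1+1077/37475) = 8923/10000 ≈ 0.892300
step 5 [2.5y] zero: DF = P = 8453/10000 ≈ 0.845300

1 1/2 9749/10000
2 1 1181/1250
3 3/2 1871/2000
4 2 8923/10000
5 5/2 8453/10000
f(1y,1.5y) = ((1181/1250)/(1871/2000) − 1)/(1/2) = 186/9355 ≈ 1.9882%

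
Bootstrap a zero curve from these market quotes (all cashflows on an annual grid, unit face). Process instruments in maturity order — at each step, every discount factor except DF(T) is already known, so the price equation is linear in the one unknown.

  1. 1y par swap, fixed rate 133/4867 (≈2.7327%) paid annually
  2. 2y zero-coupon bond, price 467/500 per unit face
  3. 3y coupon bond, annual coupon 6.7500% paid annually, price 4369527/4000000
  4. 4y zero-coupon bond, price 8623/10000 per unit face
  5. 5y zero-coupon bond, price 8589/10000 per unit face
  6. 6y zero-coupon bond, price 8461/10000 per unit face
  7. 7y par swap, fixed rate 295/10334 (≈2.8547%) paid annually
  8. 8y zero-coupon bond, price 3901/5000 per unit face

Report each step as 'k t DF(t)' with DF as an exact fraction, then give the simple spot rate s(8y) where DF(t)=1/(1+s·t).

step 1 [1y] swap r/1=133/4867: DF=(1 − 133/4867·(0))/(1+133/4867) = 4867/5000 ≈ 0.973400
step 2 [2y] zero: DF = P = 467/500 ≈ 0.934000
step 3 [3y] bond c/1=27/400: DF=(4369527/4000000 − 27/400·(0.973400+0.934000))/(1+27/400) = 9027/10000 ≈ 0.902700
step 4 [4y] zero: DF = P = 8623/10000 ≈ 0.862300
step 5 [5y] zero: DF = P = 8589/10000 ≈ 0.858900
step 6 [6y] zero: DF = P = 8461/10000 ≈ 0.846100
step 7 [7y] swap r/1=295/10334: DF=(1 − 295/10334·(0.973400+0.934000+0.902700+0.862300+0.858900+0.846100))/(1+295/10334) = 823/1000 ≈ 0.823000
step 8 [8y] zero: DF = P = 3901/5000 ≈ 0.780200

1 1 4867/5000
2 2 467/500
3 3 9027/10000
4 4 8623/10000
5 5 8589/10000
6 6 8461/10000
7 7 823/1000
8 8 3901/5000
s(8y) = (1/(3901/5000) − 1)/(8) = 1099/31208 ≈ 3.5215%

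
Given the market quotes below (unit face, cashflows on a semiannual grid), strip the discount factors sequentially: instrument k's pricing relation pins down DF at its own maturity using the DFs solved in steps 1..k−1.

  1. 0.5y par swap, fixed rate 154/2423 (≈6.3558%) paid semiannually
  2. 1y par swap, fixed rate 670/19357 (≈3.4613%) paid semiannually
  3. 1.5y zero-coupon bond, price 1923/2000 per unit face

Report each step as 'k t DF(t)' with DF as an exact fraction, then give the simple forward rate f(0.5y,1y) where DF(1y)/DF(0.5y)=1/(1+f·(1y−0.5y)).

1 1/2 2423/2500
2 1 1933/2000
3 3/2 1923/2000
f(0.5y,1y) = ((2423/2500)/(1933/2000) − 1)/(1/2) = 54/9665 ≈ 0.5587%

step 1 [0.5y] swap r/2=77/2423: DF=(1 − 77/2423·(0))/(1+77/2423) = 2423/2500 ≈ 0.969200
step 2 [1y] swap r/2=335/19357: DF=(1 − 335/19357·(0.969200))/(1+335/19357) = 1933/2000 ≈ 0.966500
step 3 [1.5y] zero: DF = P = 1923/2000 ≈ 0.961500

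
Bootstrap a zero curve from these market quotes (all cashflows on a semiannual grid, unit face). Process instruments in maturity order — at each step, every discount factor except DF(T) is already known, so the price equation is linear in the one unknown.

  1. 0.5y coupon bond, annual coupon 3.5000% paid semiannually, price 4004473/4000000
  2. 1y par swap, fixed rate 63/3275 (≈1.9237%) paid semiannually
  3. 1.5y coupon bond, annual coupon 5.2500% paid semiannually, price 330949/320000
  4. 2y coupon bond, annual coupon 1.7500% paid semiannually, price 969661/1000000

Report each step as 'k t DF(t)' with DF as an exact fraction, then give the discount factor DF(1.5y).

step 1 [0.5y] bond c/2=7/400: DF=(4004473/4000000 − 7/400·(0))/(1+7/400) = 9839/10000 ≈ 0.983900
step 2 [1y] swap r/2=63/6550: DF=(1 − 63/6550·(0.983900))/(1+63/6550) = 9811/10000 ≈ 0.981100
step 3 [1.5y] bond c/2=21/800: DF=(330949/320000 − 21/800·(0.983900+0.981100))/(1+21/800) = 383/400 ≈ 0.957500
step 4 [2y] bond c/2=7/800: DF=(969661/1000000 − 7/800·(0.983900+0.981100+0.957500))/(1+7/800) = 9359/10000 ≈ 0.935900

1 1/2 9839/10000
2 1 9811/10000
3 3/2 383/400
4 2 9359/10000
DF(1.5y) = 383/400 ≈ 0.957500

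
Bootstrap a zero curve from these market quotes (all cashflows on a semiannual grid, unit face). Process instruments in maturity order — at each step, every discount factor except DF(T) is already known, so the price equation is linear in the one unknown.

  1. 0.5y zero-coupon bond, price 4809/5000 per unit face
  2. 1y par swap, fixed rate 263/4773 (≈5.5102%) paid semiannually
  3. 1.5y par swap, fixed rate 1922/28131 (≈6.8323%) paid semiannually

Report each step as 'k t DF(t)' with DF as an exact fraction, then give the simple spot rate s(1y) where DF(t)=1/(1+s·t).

1 1/2 4809/5000
2 1 4737/5000
3 3/2 9039/10000
s(1y) = (1/(4737/5000) − 1)/(1) = 263/4737 ≈ 5.5520%

step 1 [0.5y] zero: DF = P = 4809/5000 ≈ 0.961800
step 2 [1y] swap r/2=263/9546: DF=(1 − 263/9546·(0.961800))/(1+263/9546) = 4737/5000 ≈ 0.947400
step 3 [1.5y] swap r/2=961/28131: DF=(1 − 961/28131·(0.961800+0.947400))/(1+961/28131) = 9039/10000 ≈ 0.903900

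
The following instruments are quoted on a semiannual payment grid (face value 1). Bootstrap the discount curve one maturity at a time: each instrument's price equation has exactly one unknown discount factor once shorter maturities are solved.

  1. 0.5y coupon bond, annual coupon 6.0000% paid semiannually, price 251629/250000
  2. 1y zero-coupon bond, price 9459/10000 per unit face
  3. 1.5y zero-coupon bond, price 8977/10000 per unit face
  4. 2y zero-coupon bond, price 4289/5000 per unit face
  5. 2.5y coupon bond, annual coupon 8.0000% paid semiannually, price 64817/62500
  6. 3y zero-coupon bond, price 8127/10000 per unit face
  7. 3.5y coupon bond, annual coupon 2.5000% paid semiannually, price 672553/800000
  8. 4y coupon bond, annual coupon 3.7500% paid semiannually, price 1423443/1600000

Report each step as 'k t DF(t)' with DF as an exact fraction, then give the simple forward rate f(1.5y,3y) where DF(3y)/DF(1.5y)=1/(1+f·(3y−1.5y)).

step 1 [0.5y] bond c/2=3/100: DF=(251629/250000 − 3/100·(0))/(1+3/100) = 2443/2500 ≈ 0.977200
step 2 [1y] zero: DF = P = 9459/10000 ≈ 0.945900
step 3 [1.5y] zero: DF = P = 8977/10000 ≈ 0.897700
step 4 [2y] zero: DF = P = 4289/5000 ≈ 0.857800
step 5 [2.5y] bond c/2=1/25: DF=(64817/62500 − 1/25·(0.977200+0.945900+0.897700+0.857800))/(1+1/25) = 8557/10000 ≈ 0.855700
step 6 [3y] zero: DF = P = 8127/10000 ≈ 0.812700
step 7 [3.5y] bond c/2=1/80: DF=(672553/800000 − 1/80·(0.977200+0.945900+0.897700+0.857800+0.855700+0.812700))/(1+1/80) = 7643/10000 ≈ 0.764300
step 8 [4y] bond c/2=3/160: DF=(1423443/1600000 − 3/160·(0.977200+0.945900+0.897700+0.857800+0.855700+0.812700+0.764300))/(1+3/160) = 951/1250 ≈ 0.760800

1 1/2 2443/2500
2 1 9459/10000
3 3/2 8977/10000
4 2 4289/5000
5 5/2 8557/10000
6 3 8127/10000
7 7/2 7643/10000
8 4 951/1250
f(1.5y,3y) = ((8977/10000)/(8127/10000) − 1)/(3/2) = 1700/24381 ≈ 6.9726%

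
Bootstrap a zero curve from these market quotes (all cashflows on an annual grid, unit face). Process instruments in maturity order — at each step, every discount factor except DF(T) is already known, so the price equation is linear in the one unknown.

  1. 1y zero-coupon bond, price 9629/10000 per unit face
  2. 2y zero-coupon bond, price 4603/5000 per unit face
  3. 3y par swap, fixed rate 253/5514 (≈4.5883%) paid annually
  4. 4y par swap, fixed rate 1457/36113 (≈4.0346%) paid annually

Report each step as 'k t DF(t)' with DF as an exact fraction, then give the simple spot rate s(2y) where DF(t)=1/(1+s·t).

1 1 9629/10000
2 2 4603/5000
3 3 1747/2000
4 4 8543/10000
s(2y) = (1/(4603/5000) − 1)/(2) = 397/9206 ≈ 4.3124%

step 1 [1y] zero: DF = P = 9629/10000 ≈ 0.962900
step 2 [2y] zero: DF = P = 4603/5000 ≈ 0.920600
step 3 [3y] swap r/1=253/5514: DF=(1 − 253/5514·(0.962900+0.920600))/(1+253/5514) = 1747/2000 ≈ 0.873500
step 4 [4y] swap r/1=1457/36113: DF=(1 − 1457/36113·(0.962900+0.920600+0.873500))/(1+1457/36113) = 8543/10000 ≈ 0.854300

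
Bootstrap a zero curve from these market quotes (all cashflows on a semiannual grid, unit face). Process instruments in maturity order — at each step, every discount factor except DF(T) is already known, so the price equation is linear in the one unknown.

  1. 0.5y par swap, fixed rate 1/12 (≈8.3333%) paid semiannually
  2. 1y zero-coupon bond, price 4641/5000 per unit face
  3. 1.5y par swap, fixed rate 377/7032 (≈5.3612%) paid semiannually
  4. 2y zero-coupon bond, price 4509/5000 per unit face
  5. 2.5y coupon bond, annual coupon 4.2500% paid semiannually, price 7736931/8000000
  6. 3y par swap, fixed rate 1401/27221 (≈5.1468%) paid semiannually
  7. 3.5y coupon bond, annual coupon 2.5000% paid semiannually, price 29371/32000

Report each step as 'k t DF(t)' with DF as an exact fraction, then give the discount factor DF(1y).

1 1/2 24/25
2 1 4641/5000
3 3/2 4623/5000
4 2 4509/5000
5 5/2 8697/10000
6 3 8599/10000
7 7/2 8393/10000
DF(1y) = 4641/5000 ≈ 0.928200

step 1 [0.5y] swap r/2=1/24: DF=(1 − 1/24·(0))/(1+1/24) = 24/25 ≈ 0.960000
step 2 [1y] zero: DF = P = 4641/5000 ≈ 0.928200
step 3 [1.5y] swap r/2=377/14064: DF=(1 − 377/14064·(0.960000+0.928200))/(1+377/14064) = 4623/5000 ≈ 0.924600
step 4 [2y] zero: DF = P = 4509/5000 ≈ 0.901800
step 5 [2.5y] bond c/2=17/800: DF=(7736931/8000000 − 17/800·(0.960000+0.928200+0.924600+0.901800))/(1+17/800) = 8697/10000 ≈ 0.869700
step 6 [3y] swap r/2=1401/54442: DF=(1 − 1401/54442·(0.960000+0.928200+0.924600+0.901800+0.869700))/(1+1401/54442) = 8599/10000 ≈ 0.859900
step 7 [3.5y] bond c/2=1/80: DF=(29371/32000 − 1/80·(0.960000+0.928200+0.924600+0.901800+0.869700+0.859900))/(1+1/80) = 8393/10000 ≈ 0.839300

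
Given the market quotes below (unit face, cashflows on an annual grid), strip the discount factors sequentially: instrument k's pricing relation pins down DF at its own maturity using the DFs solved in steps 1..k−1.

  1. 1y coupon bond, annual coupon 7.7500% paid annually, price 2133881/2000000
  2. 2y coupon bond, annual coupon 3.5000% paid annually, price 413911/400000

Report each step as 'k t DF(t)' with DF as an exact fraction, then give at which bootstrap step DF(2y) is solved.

1 1 4951/5000
2 2 9663/10000
DF(2y) is solved at step 2

step 1 [1y] bond c/1=31/400: DF=(2133881/2000000 − 31/400·(0))/(1+31/400) = 4951/5000 ≈ 0.990200
step 2 [2y] bond c/1=7/200: DF=(413911/400000 − 7/200·(0.990200))/(1+7/200) = 9663/10000 ≈ 0.966300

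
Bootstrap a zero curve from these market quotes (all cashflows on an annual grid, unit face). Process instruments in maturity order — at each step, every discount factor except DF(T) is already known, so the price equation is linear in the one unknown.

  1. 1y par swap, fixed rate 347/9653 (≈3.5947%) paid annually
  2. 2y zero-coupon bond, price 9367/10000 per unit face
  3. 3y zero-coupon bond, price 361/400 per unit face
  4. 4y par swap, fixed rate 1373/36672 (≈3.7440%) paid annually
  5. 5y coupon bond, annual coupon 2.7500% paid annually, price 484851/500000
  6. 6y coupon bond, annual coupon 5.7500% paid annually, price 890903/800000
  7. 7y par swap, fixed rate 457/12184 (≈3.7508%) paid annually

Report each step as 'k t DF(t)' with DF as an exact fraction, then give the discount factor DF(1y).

step 1 [1y] swap r/1=347/9653: DF=(1 − 347/9653·(0))/(1+347/9653) = 9653/10000 ≈ 0.965300
step 2 [2y] zero: DF = P = 9367/10000 ≈ 0.936700
step 3 [3y] zero: DF = P = 361/400 ≈ 0.902500
step 4 [4y] swap r/1=1373/36672: DF=(1 − 1373/36672·(0.965300+0.936700+0.902500))/(1+1373/36672) = 8627/10000 ≈ 0.862700
step 5 [5y] bond c/1=11/400: DF=(484851/500000 − 11/400·(0.965300+0.936700+0.902500+0.862700))/(1+11/400) = 1057/1250 ≈ 0.845600
step 6 [6y] bond c/1=23/400: DF=(890903/800000 − 23/400·(0.965300+0.936700+0.902500+0.862700+0.845600))/(1+23/400) = 8077/10000 ≈ 0.807700
step 7 [7y] swap r/1=457/12184: DF=(1 − 457/12184·(0.965300+0.936700+0.902500+0.862700+0.845600+0.807700))/(1+457/12184) = 1543/2000 ≈ 0.771500

1 1 9653/10000
2 2 9367/10000
3 3 361/400
4 4 8627/10000
5 5 1057/1250
6 6 8077/10000
7 7 1543/2000
DF(1y) = 9653/10000 ≈ 0.965300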